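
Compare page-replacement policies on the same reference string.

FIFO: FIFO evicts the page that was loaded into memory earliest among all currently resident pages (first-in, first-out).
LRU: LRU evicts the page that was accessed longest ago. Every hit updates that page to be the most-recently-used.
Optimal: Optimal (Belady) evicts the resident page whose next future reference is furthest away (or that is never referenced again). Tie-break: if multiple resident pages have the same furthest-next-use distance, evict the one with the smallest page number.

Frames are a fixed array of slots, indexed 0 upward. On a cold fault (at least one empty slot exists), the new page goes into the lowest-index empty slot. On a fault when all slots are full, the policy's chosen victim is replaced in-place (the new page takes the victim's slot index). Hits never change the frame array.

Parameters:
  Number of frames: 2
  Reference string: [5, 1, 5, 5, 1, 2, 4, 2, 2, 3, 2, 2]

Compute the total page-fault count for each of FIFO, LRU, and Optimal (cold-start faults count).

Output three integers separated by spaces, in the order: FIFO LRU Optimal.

--- FIFO ---
  step 0: ref 5 -> FAULT, frames=[5,-] (faults so far: 1)
  step 1: ref 1 -> FAULT, frames=[5,1] (faults so far: 2)
  step 2: ref 5 -> HIT, frames=[5,1] (faults so far: 2)
  step 3: ref 5 -> HIT, frames=[5,1] (faults so far: 2)
  step 4: ref 1 -> HIT, frames=[5,1] (faults so far: 2)
  step 5: ref 2 -> FAULT, evict 5, frames=[2,1] (faults so far: 3)
  step 6: ref 4 -> FAULT, evict 1, frames=[2,4] (faults so far: 4)
  step 7: ref 2 -> HIT, frames=[2,4] (faults so far: 4)
  step 8: ref 2 -> HIT, frames=[2,4] (faults so far: 4)
  step 9: ref 3 -> FAULT, evict 2, frames=[3,4] (faults so far: 5)
  step 10: ref 2 -> FAULT, evict 4, frames=[3,2] (faults so far: 6)
  step 11: ref 2 -> HIT, frames=[3,2] (faults so far: 6)
  FIFO total faults: 6
--- LRU ---
  step 0: ref 5 -> FAULT, frames=[5,-] (faults so far: 1)
  step 1: ref 1 -> FAULT, frames=[5,1] (faults so far: 2)
  step 2: ref 5 -> HIT, frames=[5,1] (faults so far: 2)
  step 3: ref 5 -> HIT, frames=[5,1] (faults so far: 2)
  step 4: ref 1 -> HIT, frames=[5,1] (faults so far: 2)
  step 5: ref 2 -> FAULT, evict 5, frames=[2,1] (faults so far: 3)
  step 6: ref 4 -> FAULT, evict 1, frames=[2,4] (faults so far: 4)
  step 7: ref 2 -> HIT, frames=[2,4] (faults so far: 4)
  step 8: ref 2 -> HIT, frames=[2,4] (faults so far: 4)
  step 9: ref 3 -> FAULT, evict 4, frames=[2,3] (faults so far: 5)
  step 10: ref 2 -> HIT, frames=[2,3] (faults so far: 5)
  step 11: ref 2 -> HIT, frames=[2,3] (faults so far: 5)
  LRU total faults: 5
--- Optimal ---
  step 0: ref 5 -> FAULT, frames=[5,-] (faults so far: 1)
  step 1: ref 1 -> FAULT, frames=[5,1] (faults so far: 2)
  step 2: ref 5 -> HIT, frames=[5,1] (faults so far: 2)
  step 3: ref 5 -> HIT, frames=[5,1] (faults so far: 2)
  step 4: ref 1 -> HIT, frames=[5,1] (faults so far: 2)
  step 5: ref 2 -> FAULT, evict 1, frames=[5,2] (faults so far: 3)
  step 6: ref 4 -> FAULT, evict 5, frames=[4,2] (faults so far: 4)
  step 7: ref 2 -> HIT, frames=[4,2] (faults so far: 4)
  step 8: ref 2 -> HIT, frames=[4,2] (faults so far: 4)
  step 9: ref 3 -> FAULT, evict 4, frames=[3,2] (faults so far: 5)
  step 10: ref 2 -> HIT, frames=[3,2] (faults so far: 5)
  step 11: ref 2 -> HIT, frames=[3,2] (faults so far: 5)
  Optimal total faults: 5

Answer: 6 5 5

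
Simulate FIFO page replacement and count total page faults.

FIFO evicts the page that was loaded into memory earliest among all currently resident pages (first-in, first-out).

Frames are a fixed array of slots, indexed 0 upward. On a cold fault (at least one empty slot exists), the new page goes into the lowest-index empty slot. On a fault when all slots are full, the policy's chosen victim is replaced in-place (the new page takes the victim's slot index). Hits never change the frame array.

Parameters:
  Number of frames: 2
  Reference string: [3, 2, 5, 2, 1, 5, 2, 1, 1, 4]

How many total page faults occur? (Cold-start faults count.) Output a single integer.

Step 0: ref 3 → FAULT, frames=[3,-]
Step 1: ref 2 → FAULT, frames=[3,2]
Step 2: ref 5 → FAULT (evict 3), frames=[5,2]
Step 3: ref 2 → HIT, frames=[5,2]
Step 4: ref 1 → FAULT (evict 2), frames=[5,1]
Step 5: ref 5 → HIT, frames=[5,1]
Step 6: ref 2 → FAULT (evict 5), frames=[2,1]
Step 7: ref 1 → HIT, frames=[2,1]
Step 8: ref 1 → HIT, frames=[2,1]
Step 9: ref 4 → FAULT (evict 1), frames=[2,4]
Total faults: 6

Answer: 6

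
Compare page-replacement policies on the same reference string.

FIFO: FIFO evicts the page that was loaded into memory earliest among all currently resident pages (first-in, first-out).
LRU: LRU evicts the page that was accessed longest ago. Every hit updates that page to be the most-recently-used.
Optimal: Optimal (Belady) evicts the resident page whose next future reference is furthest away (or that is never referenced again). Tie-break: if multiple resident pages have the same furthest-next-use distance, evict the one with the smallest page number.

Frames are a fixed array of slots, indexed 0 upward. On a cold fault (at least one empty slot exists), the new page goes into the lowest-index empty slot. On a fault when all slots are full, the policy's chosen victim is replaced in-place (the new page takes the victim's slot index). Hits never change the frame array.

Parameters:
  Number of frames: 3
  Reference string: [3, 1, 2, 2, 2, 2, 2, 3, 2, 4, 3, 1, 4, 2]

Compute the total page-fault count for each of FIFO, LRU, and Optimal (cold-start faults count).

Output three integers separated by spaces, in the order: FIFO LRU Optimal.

Answer: 7 6 5

Derivation:
--- FIFO ---
  step 0: ref 3 -> FAULT, frames=[3,-,-] (faults so far: 1)
  step 1: ref 1 -> FAULT, frames=[3,1,-] (faults so far: 2)
  step 2: ref 2 -> FAULT, frames=[3,1,2] (faults so far: 3)
  step 3: ref 2 -> HIT, frames=[3,1,2] (faults so far: 3)
  step 4: ref 2 -> HIT, frames=[3,1,2] (faults so far: 3)
  step 5: ref 2 -> HIT, frames=[3,1,2] (faults so far: 3)
  step 6: ref 2 -> HIT, frames=[3,1,2] (faults so far: 3)
  step 7: ref 3 -> HIT, frames=[3,1,2] (faults so far: 3)
  step 8: ref 2 -> HIT, frames=[3,1,2] (faults so far: 3)
  step 9: ref 4 -> FAULT, evict 3, frames=[4,1,2] (faults so far: 4)
  step 10: ref 3 -> FAULT, evict 1, frames=[4,3,2] (faults so far: 5)
  step 11: ref 1 -> FAULT, evict 2, frames=[4,3,1] (faults so far: 6)
  step 12: ref 4 -> HIT, frames=[4,3,1] (faults so far: 6)
  step 13: ref 2 -> FAULT, evict 4, frames=[2,3,1] (faults so far: 7)
  FIFO total faults: 7
--- LRU ---
  step 0: ref 3 -> FAULT, frames=[3,-,-] (faults so far: 1)
  step 1: ref 1 -> FAULT, frames=[3,1,-] (faults so far: 2)
  step 2: ref 2 -> FAULT, frames=[3,1,2] (faults so far: 3)
  step 3: ref 2 -> HIT, frames=[3,1,2] (faults so far: 3)
  step 4: ref 2 -> HIT, frames=[3,1,2] (faults so far: 3)
  step 5: ref 2 -> HIT, frames=[3,1,2] (faults so far: 3)
  step 6: ref 2 -> HIT, frames=[3,1,2] (faults so far: 3)
  step 7: ref 3 -> HIT, frames=[3,1,2] (faults so far: 3)
  step 8: ref 2 -> HIT, frames=[3,1,2] (faults so far: 3)
  step 9: ref 4 -> FAULT, evict 1, frames=[3,4,2] (faults so far: 4)
  step 10: ref 3 -> HIT, frames=[3,4,2] (faults so far: 4)
  step 11: ref 1 -> FAULT, evict 2, frames=[3,4,1] (faults so far: 5)
  step 12: ref 4 -> HIT, frames=[3,4,1] (faults so far: 5)
  step 13: ref 2 -> FAULT, evict 3, frames=[2,4,1] (faults so far: 6)
  LRU total faults: 6
--- Optimal ---
  step 0: ref 3 -> FAULT, frames=[3,-,-] (faults so far: 1)
  step 1: ref 1 -> FAULT, frames=[3,1,-] (faults so far: 2)
  step 2: ref 2 -> FAULT, frames=[3,1,2] (faults so far: 3)
  step 3: ref 2 -> HIT, frames=[3,1,2] (faults so far: 3)
  step 4: ref 2 -> HIT, frames=[3,1,2] (faults so far: 3)
  step 5: ref 2 -> HIT, frames=[3,1,2] (faults so far: 3)
  step 6: ref 2 -> HIT, frames=[3,1,2] (faults so far: 3)
  step 7: ref 3 -> HIT, frames=[3,1,2] (faults so far: 3)
  step 8: ref 2 -> HIT, frames=[3,1,2] (faults so far: 3)
  step 9: ref 4 -> FAULT, evict 2, frames=[3,1,4] (faults so far: 4)
  step 10: ref 3 -> HIT, frames=[3,1,4] (faults so far: 4)
  step 11: ref 1 -> HIT, frames=[3,1,4] (faults so far: 4)
  step 12: ref 4 -> HIT, frames=[3,1,4] (faults so far: 4)
  step 13: ref 2 -> FAULT, evict 1, frames=[3,2,4] (faults so far: 5)
  Optimal total faults: 5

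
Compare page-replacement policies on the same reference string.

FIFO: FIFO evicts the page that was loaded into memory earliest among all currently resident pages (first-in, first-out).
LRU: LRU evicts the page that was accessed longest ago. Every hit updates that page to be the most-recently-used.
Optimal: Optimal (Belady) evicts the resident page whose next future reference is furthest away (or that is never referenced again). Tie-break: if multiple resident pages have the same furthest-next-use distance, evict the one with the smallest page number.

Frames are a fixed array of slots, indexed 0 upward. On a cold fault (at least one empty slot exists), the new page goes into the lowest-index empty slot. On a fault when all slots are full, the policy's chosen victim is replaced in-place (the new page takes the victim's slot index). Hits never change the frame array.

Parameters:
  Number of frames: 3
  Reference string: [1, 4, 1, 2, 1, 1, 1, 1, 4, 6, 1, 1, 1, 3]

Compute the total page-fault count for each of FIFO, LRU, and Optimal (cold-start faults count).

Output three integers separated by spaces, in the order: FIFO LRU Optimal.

--- FIFO ---
  step 0: ref 1 -> FAULT, frames=[1,-,-] (faults so far: 1)
  step 1: ref 4 -> FAULT, frames=[1,4,-] (faults so far: 2)
  step 2: ref 1 -> HIT, frames=[1,4,-] (faults so far: 2)
  step 3: ref 2 -> FAULT, frames=[1,4,2] (faults so far: 3)
  step 4: ref 1 -> HIT, frames=[1,4,2] (faults so far: 3)
  step 5: ref 1 -> HIT, frames=[1,4,2] (faults so far: 3)
  step 6: ref 1 -> HIT, frames=[1,4,2] (faults so far: 3)
  step 7: ref 1 -> HIT, frames=[1,4,2] (faults so far: 3)
  step 8: ref 4 -> HIT, frames=[1,4,2] (faults so far: 3)
  step 9: ref 6 -> FAULT, evict 1, frames=[6,4,2] (faults so far: 4)
  step 10: ref 1 -> FAULT, evict 4, frames=[6,1,2] (faults so far: 5)
  step 11: ref 1 -> HIT, frames=[6,1,2] (faults so far: 5)
  step 12: ref 1 -> HIT, frames=[6,1,2] (faults so far: 5)
  step 13: ref 3 -> FAULT, evict 2, frames=[6,1,3] (faults so far: 6)
  FIFO total faults: 6
--- LRU ---
  step 0: ref 1 -> FAULT, frames=[1,-,-] (faults so far: 1)
  step 1: ref 4 -> FAULT, frames=[1,4,-] (faults so far: 2)
  step 2: ref 1 -> HIT, frames=[1,4,-] (faults so far: 2)
  step 3: ref 2 -> FAULT, frames=[1,4,2] (faults so far: 3)
  step 4: ref 1 -> HIT, frames=[1,4,2] (faults so far: 3)
  step 5: ref 1 -> HIT, frames=[1,4,2] (faults so far: 3)
  step 6: ref 1 -> HIT, frames=[1,4,2] (faults so far: 3)
  step 7: ref 1 -> HIT, frames=[1,4,2] (faults so far: 3)
  step 8: ref 4 -> HIT, frames=[1,4,2] (faults so far: 3)
  step 9: ref 6 -> FAULT, evict 2, frames=[1,4,6] (faults so far: 4)
  step 10: ref 1 -> HIT, frames=[1,4,6] (faults so far: 4)
  step 11: ref 1 -> HIT, frames=[1,4,6] (faults so far: 4)
  step 12: ref 1 -> HIT, frames=[1,4,6] (faults so far: 4)
  step 13: ref 3 -> FAULT, evict 4, frames=[1,3,6] (faults so far: 5)
  LRU total faults: 5
--- Optimal ---
  step 0: ref 1 -> FAULT, frames=[1,-,-] (faults so far: 1)
  step 1: ref 4 -> FAULT, frames=[1,4,-] (faults so far: 2)
  step 2: ref 1 -> HIT, frames=[1,4,-] (faults so far: 2)
  step 3: ref 2 -> FAULT, frames=[1,4,2] (faults so far: 3)
  step 4: ref 1 -> HIT, frames=[1,4,2] (faults so far: 3)
  step 5: ref 1 -> HIT, frames=[1,4,2] (faults so far: 3)
  step 6: ref 1 -> HIT, frames=[1,4,2] (faults so far: 3)
  step 7: ref 1 -> HIT, frames=[1,4,2] (faults so far: 3)
  step 8: ref 4 -> HIT, frames=[1,4,2] (faults so far: 3)
  step 9: ref 6 -> FAULT, evict 2, frames=[1,4,6] (faults so far: 4)
  step 10: ref 1 -> HIT, frames=[1,4,6] (faults so far: 4)
  step 11: ref 1 -> HIT, frames=[1,4,6] (faults so far: 4)
  step 12: ref 1 -> HIT, frames=[1,4,6] (faults so far: 4)
  step 13: ref 3 -> FAULT, evict 1, frames=[3,4,6] (faults so far: 5)
  Optimal total faults: 5

Answer: 6 5 5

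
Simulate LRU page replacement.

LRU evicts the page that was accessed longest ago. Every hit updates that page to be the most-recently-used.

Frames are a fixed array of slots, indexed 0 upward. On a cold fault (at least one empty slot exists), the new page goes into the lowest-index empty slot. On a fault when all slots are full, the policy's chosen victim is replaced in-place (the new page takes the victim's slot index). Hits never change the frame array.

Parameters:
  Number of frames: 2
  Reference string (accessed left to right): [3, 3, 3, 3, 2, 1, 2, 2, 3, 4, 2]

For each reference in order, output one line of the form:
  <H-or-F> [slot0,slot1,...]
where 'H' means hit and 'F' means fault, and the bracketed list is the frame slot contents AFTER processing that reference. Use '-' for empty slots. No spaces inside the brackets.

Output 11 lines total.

F [3,-]
H [3,-]
H [3,-]
H [3,-]
F [3,2]
F [1,2]
H [1,2]
H [1,2]
F [3,2]
F [3,4]
F [2,4]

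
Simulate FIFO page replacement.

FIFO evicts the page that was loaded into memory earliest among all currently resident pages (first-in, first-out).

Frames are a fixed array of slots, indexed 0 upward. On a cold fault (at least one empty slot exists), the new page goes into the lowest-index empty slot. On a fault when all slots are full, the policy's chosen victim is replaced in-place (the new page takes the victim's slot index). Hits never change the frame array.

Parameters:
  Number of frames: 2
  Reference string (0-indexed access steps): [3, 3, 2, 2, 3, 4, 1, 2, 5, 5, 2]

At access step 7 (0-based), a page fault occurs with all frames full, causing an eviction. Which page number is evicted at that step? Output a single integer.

Step 0: ref 3 -> FAULT, frames=[3,-]
Step 1: ref 3 -> HIT, frames=[3,-]
Step 2: ref 2 -> FAULT, frames=[3,2]
Step 3: ref 2 -> HIT, frames=[3,2]
Step 4: ref 3 -> HIT, frames=[3,2]
Step 5: ref 4 -> FAULT, evict 3, frames=[4,2]
Step 6: ref 1 -> FAULT, evict 2, frames=[4,1]
Step 7: ref 2 -> FAULT, evict 4, frames=[2,1]
At step 7: evicted page 4

Answer: 4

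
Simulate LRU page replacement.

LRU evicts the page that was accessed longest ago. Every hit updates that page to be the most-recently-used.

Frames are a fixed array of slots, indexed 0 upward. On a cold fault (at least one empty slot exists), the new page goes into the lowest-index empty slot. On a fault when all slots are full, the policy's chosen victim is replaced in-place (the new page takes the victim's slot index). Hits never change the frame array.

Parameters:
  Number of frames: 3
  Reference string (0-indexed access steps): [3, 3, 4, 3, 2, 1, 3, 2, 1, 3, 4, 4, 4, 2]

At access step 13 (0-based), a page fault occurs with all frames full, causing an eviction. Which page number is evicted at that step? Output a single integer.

Step 0: ref 3 -> FAULT, frames=[3,-,-]
Step 1: ref 3 -> HIT, frames=[3,-,-]
Step 2: ref 4 -> FAULT, frames=[3,4,-]
Step 3: ref 3 -> HIT, frames=[3,4,-]
Step 4: ref 2 -> FAULT, frames=[3,4,2]
Step 5: ref 1 -> FAULT, evict 4, frames=[3,1,2]
Step 6: ref 3 -> HIT, frames=[3,1,2]
Step 7: ref 2 -> HIT, frames=[3,1,2]
Step 8: ref 1 -> HIT, frames=[3,1,2]
Step 9: ref 3 -> HIT, frames=[3,1,2]
Step 10: ref 4 -> FAULT, evict 2, frames=[3,1,4]
Step 11: ref 4 -> HIT, frames=[3,1,4]
Step 12: ref 4 -> HIT, frames=[3,1,4]
Step 13: ref 2 -> FAULT, evict 1, frames=[3,2,4]
At step 13: evicted page 1

Answer: 1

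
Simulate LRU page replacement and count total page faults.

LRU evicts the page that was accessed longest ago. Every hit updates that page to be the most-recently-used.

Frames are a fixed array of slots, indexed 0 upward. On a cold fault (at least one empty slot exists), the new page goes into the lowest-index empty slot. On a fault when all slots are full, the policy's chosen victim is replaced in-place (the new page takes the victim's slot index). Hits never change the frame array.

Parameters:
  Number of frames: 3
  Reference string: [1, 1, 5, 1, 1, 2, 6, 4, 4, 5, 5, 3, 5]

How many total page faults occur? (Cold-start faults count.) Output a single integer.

Step 0: ref 1 → FAULT, frames=[1,-,-]
Step 1: ref 1 → HIT, frames=[1,-,-]
Step 2: ref 5 → FAULT, frames=[1,5,-]
Step 3: ref 1 → HIT, frames=[1,5,-]
Step 4: ref 1 → HIT, frames=[1,5,-]
Step 5: ref 2 → FAULT, frames=[1,5,2]
Step 6: ref 6 → FAULT (evict 5), frames=[1,6,2]
Step 7: ref 4 → FAULT (evict 1), frames=[4,6,2]
Step 8: ref 4 → HIT, frames=[4,6,2]
Step 9: ref 5 → FAULT (evict 2), frames=[4,6,5]
Step 10: ref 5 → HIT, frames=[4,6,5]
Step 11: ref 3 → FAULT (evict 6), frames=[4,3,5]
Step 12: ref 5 → HIT, frames=[4,3,5]
Total faults: 7

Answer: 7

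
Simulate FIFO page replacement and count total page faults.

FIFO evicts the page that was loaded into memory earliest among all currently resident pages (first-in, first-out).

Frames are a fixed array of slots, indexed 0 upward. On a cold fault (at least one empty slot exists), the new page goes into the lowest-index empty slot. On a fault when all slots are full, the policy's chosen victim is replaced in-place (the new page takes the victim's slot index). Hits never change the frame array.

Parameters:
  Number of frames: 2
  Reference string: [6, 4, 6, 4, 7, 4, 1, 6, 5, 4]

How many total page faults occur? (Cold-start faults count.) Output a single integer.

Step 0: ref 6 → FAULT, frames=[6,-]
Step 1: ref 4 → FAULT, frames=[6,4]
Step 2: ref 6 → HIT, frames=[6,4]
Step 3: ref 4 → HIT, frames=[6,4]
Step 4: ref 7 → FAULT (evict 6), frames=[7,4]
Step 5: ref 4 → HIT, frames=[7,4]
Step 6: ref 1 → FAULT (evict 4), frames=[7,1]
Step 7: ref 6 → FAULT (evict 7), frames=[6,1]
Step 8: ref 5 → FAULT (evict 1), frames=[6,5]
Step 9: ref 4 → FAULT (evict 6), frames=[4,5]
Total faults: 7

Answer: 7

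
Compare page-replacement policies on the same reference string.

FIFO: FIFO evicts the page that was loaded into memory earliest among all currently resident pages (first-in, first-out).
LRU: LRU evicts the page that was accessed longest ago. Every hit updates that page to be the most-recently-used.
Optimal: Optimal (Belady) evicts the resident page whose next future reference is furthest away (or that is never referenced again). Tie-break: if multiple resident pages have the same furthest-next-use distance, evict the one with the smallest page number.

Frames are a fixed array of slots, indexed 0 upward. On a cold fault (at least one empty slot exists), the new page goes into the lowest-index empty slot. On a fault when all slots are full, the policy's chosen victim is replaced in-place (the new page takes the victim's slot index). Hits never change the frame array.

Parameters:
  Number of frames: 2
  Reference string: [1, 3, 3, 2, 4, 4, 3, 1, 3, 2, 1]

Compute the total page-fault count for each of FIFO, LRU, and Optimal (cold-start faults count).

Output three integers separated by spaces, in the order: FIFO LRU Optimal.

--- FIFO ---
  step 0: ref 1 -> FAULT, frames=[1,-] (faults so far: 1)
  step 1: ref 3 -> FAULT, frames=[1,3] (faults so far: 2)
  step 2: ref 3 -> HIT, frames=[1,3] (faults so far: 2)
  step 3: ref 2 -> FAULT, evict 1, frames=[2,3] (faults so far: 3)
  step 4: ref 4 -> FAULT, evict 3, frames=[2,4] (faults so far: 4)
  step 5: ref 4 -> HIT, frames=[2,4] (faults so far: 4)
  step 6: ref 3 -> FAULT, evict 2, frames=[3,4] (faults so far: 5)
  step 7: ref 1 -> FAULT, evict 4, frames=[3,1] (faults so far: 6)
  step 8: ref 3 -> HIT, frames=[3,1] (faults so far: 6)
  step 9: ref 2 -> FAULT, evict 3, frames=[2,1] (faults so far: 7)
  step 10: ref 1 -> HIT, frames=[2,1] (faults so far: 7)
  FIFO total faults: 7
--- LRU ---
  step 0: ref 1 -> FAULT, frames=[1,-] (faults so far: 1)
  step 1: ref 3 -> FAULT, frames=[1,3] (faults so far: 2)
  step 2: ref 3 -> HIT, frames=[1,3] (faults so far: 2)
  step 3: ref 2 -> FAULT, evict 1, frames=[2,3] (faults so far: 3)
  step 4: ref 4 -> FAULT, evict 3, frames=[2,4] (faults so far: 4)
  step 5: ref 4 -> HIT, frames=[2,4] (faults so far: 4)
  step 6: ref 3 -> FAULT, evict 2, frames=[3,4] (faults so far: 5)
  step 7: ref 1 -> FAULT, evict 4, frames=[3,1] (faults so far: 6)
  step 8: ref 3 -> HIT, frames=[3,1] (faults so far: 6)
  step 9: ref 2 -> FAULT, evict 1, frames=[3,2] (faults so far: 7)
  step 10: ref 1 -> FAULT, evict 3, frames=[1,2] (faults so far: 8)
  LRU total faults: 8
--- Optimal ---
  step 0: ref 1 -> FAULT, frames=[1,-] (faults so far: 1)
  step 1: ref 3 -> FAULT, frames=[1,3] (faults so far: 2)
  step 2: ref 3 -> HIT, frames=[1,3] (faults so far: 2)
  step 3: ref 2 -> FAULT, evict 1, frames=[2,3] (faults so far: 3)
  step 4: ref 4 -> FAULT, evict 2, frames=[4,3] (faults so far: 4)
  step 5: ref 4 -> HIT, frames=[4,3] (faults so far: 4)
  step 6: ref 3 -> HIT, frames=[4,3] (faults so far: 4)
  step 7: ref 1 -> FAULT, evict 4, frames=[1,3] (faults so far: 5)
  step 8: ref 3 -> HIT, frames=[1,3] (faults so far: 5)
  step 9: ref 2 -> FAULT, evict 3, frames=[1,2] (faults so far: 6)
  step 10: ref 1 -> HIT, frames=[1,2] (faults so far: 6)
  Optimal total faults: 6

Answer: 7 8 6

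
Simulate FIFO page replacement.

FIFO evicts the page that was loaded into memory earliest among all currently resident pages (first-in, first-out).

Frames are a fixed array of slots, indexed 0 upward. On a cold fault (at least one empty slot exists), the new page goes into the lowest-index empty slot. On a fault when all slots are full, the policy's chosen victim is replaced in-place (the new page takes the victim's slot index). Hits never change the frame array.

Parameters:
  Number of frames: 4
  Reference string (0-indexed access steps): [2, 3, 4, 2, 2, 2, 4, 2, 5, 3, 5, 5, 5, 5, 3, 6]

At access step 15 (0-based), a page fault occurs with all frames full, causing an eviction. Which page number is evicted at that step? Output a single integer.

Answer: 2

Derivation:
Step 0: ref 2 -> FAULT, frames=[2,-,-,-]
Step 1: ref 3 -> FAULT, frames=[2,3,-,-]
Step 2: ref 4 -> FAULT, frames=[2,3,4,-]
Step 3: ref 2 -> HIT, frames=[2,3,4,-]
Step 4: ref 2 -> HIT, frames=[2,3,4,-]
Step 5: ref 2 -> HIT, frames=[2,3,4,-]
Step 6: ref 4 -> HIT, frames=[2,3,4,-]
Step 7: ref 2 -> HIT, frames=[2,3,4,-]
Step 8: ref 5 -> FAULT, frames=[2,3,4,5]
Step 9: ref 3 -> HIT, frames=[2,3,4,5]
Step 10: ref 5 -> HIT, frames=[2,3,4,5]
Step 11: ref 5 -> HIT, frames=[2,3,4,5]
Step 12: ref 5 -> HIT, frames=[2,3,4,5]
Step 13: ref 5 -> HIT, frames=[2,3,4,5]
Step 14: ref 3 -> HIT, frames=[2,3,4,5]
Step 15: ref 6 -> FAULT, evict 2, frames=[6,3,4,5]
At step 15: evicted page 2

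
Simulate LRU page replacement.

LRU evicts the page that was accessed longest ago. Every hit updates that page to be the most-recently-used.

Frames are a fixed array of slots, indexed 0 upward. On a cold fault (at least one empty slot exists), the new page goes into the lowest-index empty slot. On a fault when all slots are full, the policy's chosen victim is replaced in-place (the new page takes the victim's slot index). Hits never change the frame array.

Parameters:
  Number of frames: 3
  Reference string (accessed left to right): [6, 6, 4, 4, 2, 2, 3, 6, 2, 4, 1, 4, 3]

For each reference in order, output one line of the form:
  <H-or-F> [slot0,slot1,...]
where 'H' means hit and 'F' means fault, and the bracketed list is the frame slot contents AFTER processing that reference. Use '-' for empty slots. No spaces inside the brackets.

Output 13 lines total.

F [6,-,-]
H [6,-,-]
F [6,4,-]
H [6,4,-]
F [6,4,2]
H [6,4,2]
F [3,4,2]
F [3,6,2]
H [3,6,2]
F [4,6,2]
F [4,1,2]
H [4,1,2]
F [4,1,3]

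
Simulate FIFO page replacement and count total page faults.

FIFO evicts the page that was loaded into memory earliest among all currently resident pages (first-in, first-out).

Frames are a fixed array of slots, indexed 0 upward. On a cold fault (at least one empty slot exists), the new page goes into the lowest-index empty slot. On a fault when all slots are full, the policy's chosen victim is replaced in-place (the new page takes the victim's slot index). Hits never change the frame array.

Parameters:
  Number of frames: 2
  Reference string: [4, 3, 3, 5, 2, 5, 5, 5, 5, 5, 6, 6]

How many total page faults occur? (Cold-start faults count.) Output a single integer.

Step 0: ref 4 → FAULT, frames=[4,-]
Step 1: ref 3 → FAULT, frames=[4,3]
Step 2: ref 3 → HIT, frames=[4,3]
Step 3: ref 5 → FAULT (evict 4), frames=[5,3]
Step 4: ref 2 → FAULT (evict 3), frames=[5,2]
Step 5: ref 5 → HIT, frames=[5,2]
Step 6: ref 5 → HIT, frames=[5,2]
Step 7: ref 5 → HIT, frames=[5,2]
Step 8: ref 5 → HIT, frames=[5,2]
Step 9: ref 5 → HIT, frames=[5,2]
Step 10: ref 6 → FAULT (evict 5), frames=[6,2]
Step 11: ref 6 → HIT, frames=[6,2]
Total faults: 5

Answer: 5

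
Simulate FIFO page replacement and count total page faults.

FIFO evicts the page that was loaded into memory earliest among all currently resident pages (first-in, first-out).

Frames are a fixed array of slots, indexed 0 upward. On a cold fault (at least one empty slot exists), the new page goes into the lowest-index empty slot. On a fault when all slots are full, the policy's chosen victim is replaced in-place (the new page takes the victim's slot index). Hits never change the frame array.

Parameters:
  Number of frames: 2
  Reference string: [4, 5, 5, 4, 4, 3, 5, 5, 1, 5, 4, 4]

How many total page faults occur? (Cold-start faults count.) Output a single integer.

Step 0: ref 4 → FAULT, frames=[4,-]
Step 1: ref 5 → FAULT, frames=[4,5]
Step 2: ref 5 → HIT, frames=[4,5]
Step 3: ref 4 → HIT, frames=[4,5]
Step 4: ref 4 → HIT, frames=[4,5]
Step 5: ref 3 → FAULT (evict 4), frames=[3,5]
Step 6: ref 5 → HIT, frames=[3,5]
Step 7: ref 5 → HIT, frames=[3,5]
Step 8: ref 1 → FAULT (evict 5), frames=[3,1]
Step 9: ref 5 → FAULT (evict 3), frames=[5,1]
Step 10: ref 4 → FAULT (evict 1), frames=[5,4]
Step 11: ref 4 → HIT, frames=[5,4]
Total faults: 6

Answer: 6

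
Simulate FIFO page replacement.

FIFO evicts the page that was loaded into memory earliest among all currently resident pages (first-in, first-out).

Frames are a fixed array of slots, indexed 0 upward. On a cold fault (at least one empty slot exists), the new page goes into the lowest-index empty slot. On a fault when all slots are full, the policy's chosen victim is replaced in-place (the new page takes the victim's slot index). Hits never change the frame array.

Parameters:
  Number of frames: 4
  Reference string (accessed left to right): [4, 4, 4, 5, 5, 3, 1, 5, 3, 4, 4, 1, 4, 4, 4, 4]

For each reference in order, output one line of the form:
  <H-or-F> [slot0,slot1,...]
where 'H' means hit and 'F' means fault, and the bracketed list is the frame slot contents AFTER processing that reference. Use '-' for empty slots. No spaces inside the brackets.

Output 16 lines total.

F [4,-,-,-]
H [4,-,-,-]
H [4,-,-,-]
F [4,5,-,-]
H [4,5,-,-]
F [4,5,3,-]
F [4,5,3,1]
H [4,5,3,1]
H [4,5,3,1]
H [4,5,3,1]
H [4,5,3,1]
H [4,5,3,1]
H [4,5,3,1]
H [4,5,3,1]
H [4,5,3,1]
H [4,5,3,1]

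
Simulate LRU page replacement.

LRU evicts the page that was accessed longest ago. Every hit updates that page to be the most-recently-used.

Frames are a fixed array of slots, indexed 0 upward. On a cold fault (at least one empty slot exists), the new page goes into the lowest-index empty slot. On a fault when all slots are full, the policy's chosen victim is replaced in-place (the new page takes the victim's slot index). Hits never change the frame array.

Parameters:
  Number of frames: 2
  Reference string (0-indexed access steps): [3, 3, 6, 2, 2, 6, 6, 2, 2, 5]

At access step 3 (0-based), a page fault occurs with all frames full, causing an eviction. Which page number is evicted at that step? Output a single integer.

Step 0: ref 3 -> FAULT, frames=[3,-]
Step 1: ref 3 -> HIT, frames=[3,-]
Step 2: ref 6 -> FAULT, frames=[3,6]
Step 3: ref 2 -> FAULT, evict 3, frames=[2,6]
At step 3: evicted page 3

Answer: 3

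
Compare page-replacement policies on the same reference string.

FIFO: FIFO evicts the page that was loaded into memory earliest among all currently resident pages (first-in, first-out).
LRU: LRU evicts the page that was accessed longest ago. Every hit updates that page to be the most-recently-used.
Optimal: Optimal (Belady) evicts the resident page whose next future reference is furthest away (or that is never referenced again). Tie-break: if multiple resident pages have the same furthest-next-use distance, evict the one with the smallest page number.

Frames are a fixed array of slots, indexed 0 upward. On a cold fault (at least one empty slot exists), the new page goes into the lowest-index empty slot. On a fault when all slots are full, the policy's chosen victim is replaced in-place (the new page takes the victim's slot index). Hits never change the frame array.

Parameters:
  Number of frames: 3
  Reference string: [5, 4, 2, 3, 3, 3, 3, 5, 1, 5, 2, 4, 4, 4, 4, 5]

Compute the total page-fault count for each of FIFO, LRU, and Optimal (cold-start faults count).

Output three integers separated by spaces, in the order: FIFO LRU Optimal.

Answer: 9 8 6

Derivation:
--- FIFO ---
  step 0: ref 5 -> FAULT, frames=[5,-,-] (faults so far: 1)
  step 1: ref 4 -> FAULT, frames=[5,4,-] (faults so far: 2)
  step 2: ref 2 -> FAULT, frames=[5,4,2] (faults so far: 3)
  step 3: ref 3 -> FAULT, evict 5, frames=[3,4,2] (faults so far: 4)
  step 4: ref 3 -> HIT, frames=[3,4,2] (faults so far: 4)
  step 5: ref 3 -> HIT, frames=[3,4,2] (faults so far: 4)
  step 6: ref 3 -> HIT, frames=[3,4,2] (faults so far: 4)
  step 7: ref 5 -> FAULT, evict 4, frames=[3,5,2] (faults so far: 5)
  step 8: ref 1 -> FAULT, evict 2, frames=[3,5,1] (faults so far: 6)
  step 9: ref 5 -> HIT, frames=[3,5,1] (faults so far: 6)
  step 10: ref 2 -> FAULT, evict 3, frames=[2,5,1] (faults so far: 7)
  step 11: ref 4 -> FAULT, evict 5, frames=[2,4,1] (faults so far: 8)
  step 12: ref 4 -> HIT, frames=[2,4,1] (faults so far: 8)
  step 13: ref 4 -> HIT, frames=[2,4,1] (faults so far: 8)
  step 14: ref 4 -> HIT, frames=[2,4,1] (faults so far: 8)
  step 15: ref 5 -> FAULT, evict 1, frames=[2,4,5] (faults so far: 9)
  FIFO total faults: 9
--- LRU ---
  step 0: ref 5 -> FAULT, frames=[5,-,-] (faults so far: 1)
  step 1: ref 4 -> FAULT, frames=[5,4,-] (faults so far: 2)
  step 2: ref 2 -> FAULT, frames=[5,4,2] (faults so far: 3)
  step 3: ref 3 -> FAULT, evict 5, frames=[3,4,2] (faults so far: 4)
  step 4: ref 3 -> HIT, frames=[3,4,2] (faults so far: 4)
  step 5: ref 3 -> HIT, frames=[3,4,2] (faults so far: 4)
  step 6: ref 3 -> HIT, frames=[3,4,2] (faults so far: 4)
  step 7: ref 5 -> FAULT, evict 4, frames=[3,5,2] (faults so far: 5)
  step 8: ref 1 -> FAULT, evict 2, frames=[3,5,1] (faults so far: 6)
  step 9: ref 5 -> HIT, frames=[3,5,1] (faults so far: 6)
  step 10: ref 2 -> FAULT, evict 3, frames=[2,5,1] (faults so far: 7)
  step 11: ref 4 -> FAULT, evict 1, frames=[2,5,4] (faults so far: 8)
  step 12: ref 4 -> HIT, frames=[2,5,4] (faults so far: 8)
  step 13: ref 4 -> HIT, frames=[2,5,4] (faults so far: 8)
  step 14: ref 4 -> HIT, frames=[2,5,4] (faults so far: 8)
  step 15: ref 5 -> HIT, frames=[2,5,4] (faults so far: 8)
  LRU total faults: 8
--- Optimal ---
  step 0: ref 5 -> FAULT, frames=[5,-,-] (faults so far: 1)
  step 1: ref 4 -> FAULT, frames=[5,4,-] (faults so far: 2)
  step 2: ref 2 -> FAULT, frames=[5,4,2] (faults so far: 3)
  step 3: ref 3 -> FAULT, evict 4, frames=[5,3,2] (faults so far: 4)
  step 4: ref 3 -> HIT, frames=[5,3,2] (faults so far: 4)
  step 5: ref 3 -> HIT, frames=[5,3,2] (faults so far: 4)
  step 6: ref 3 -> HIT, frames=[5,3,2] (faults so far: 4)
  step 7: ref 5 -> HIT, frames=[5,3,2] (faults so far: 4)
  step 8: ref 1 -> FAULT, evict 3, frames=[5,1,2] (faults so far: 5)
  step 9: ref 5 -> HIT, frames=[5,1,2] (faults so far: 5)
  step 10: ref 2 -> HIT, frames=[5,1,2] (faults so far: 5)
  step 11: ref 4 -> FAULT, evict 1, frames=[5,4,2] (faults so far: 6)
  step 12: ref 4 -> HIT, frames=[5,4,2] (faults so far: 6)
  step 13: ref 4 -> HIT, frames=[5,4,2] (faults so far: 6)
  step 14: ref 4 -> HIT, frames=[5,4,2] (faults so far: 6)
  step 15: ref 5 -> HIT, frames=[5,4,2] (faults so far: 6)
  Optimal total faults: 6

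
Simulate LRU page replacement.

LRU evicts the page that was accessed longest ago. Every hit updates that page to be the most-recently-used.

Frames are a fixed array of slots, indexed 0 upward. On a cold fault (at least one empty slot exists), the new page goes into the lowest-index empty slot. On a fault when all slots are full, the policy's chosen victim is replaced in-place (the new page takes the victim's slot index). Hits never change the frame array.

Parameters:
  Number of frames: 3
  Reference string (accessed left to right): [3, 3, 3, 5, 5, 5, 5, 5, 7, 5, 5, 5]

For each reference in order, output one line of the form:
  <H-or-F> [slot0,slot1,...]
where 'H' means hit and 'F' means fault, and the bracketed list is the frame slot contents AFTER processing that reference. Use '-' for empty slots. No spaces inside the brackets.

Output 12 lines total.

F [3,-,-]
H [3,-,-]
H [3,-,-]
F [3,5,-]
H [3,5,-]
H [3,5,-]
H [3,5,-]
H [3,5,-]
F [3,5,7]
H [3,5,7]
H [3,5,7]
H [3,5,7]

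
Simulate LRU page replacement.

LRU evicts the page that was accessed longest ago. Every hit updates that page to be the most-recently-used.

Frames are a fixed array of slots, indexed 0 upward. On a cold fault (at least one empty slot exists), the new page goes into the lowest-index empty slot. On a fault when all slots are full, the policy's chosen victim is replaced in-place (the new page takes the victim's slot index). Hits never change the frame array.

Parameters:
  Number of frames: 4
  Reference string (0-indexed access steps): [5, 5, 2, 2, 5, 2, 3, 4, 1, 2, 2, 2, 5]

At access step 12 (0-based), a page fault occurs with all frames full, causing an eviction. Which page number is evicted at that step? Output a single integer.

Step 0: ref 5 -> FAULT, frames=[5,-,-,-]
Step 1: ref 5 -> HIT, frames=[5,-,-,-]
Step 2: ref 2 -> FAULT, frames=[5,2,-,-]
Step 3: ref 2 -> HIT, frames=[5,2,-,-]
Step 4: ref 5 -> HIT, frames=[5,2,-,-]
Step 5: ref 2 -> HIT, frames=[5,2,-,-]
Step 6: ref 3 -> FAULT, frames=[5,2,3,-]
Step 7: ref 4 -> FAULT, frames=[5,2,3,4]
Step 8: ref 1 -> FAULT, evict 5, frames=[1,2,3,4]
Step 9: ref 2 -> HIT, frames=[1,2,3,4]
Step 10: ref 2 -> HIT, frames=[1,2,3,4]
Step 11: ref 2 -> HIT, frames=[1,2,3,4]
Step 12: ref 5 -> FAULT, evict 3, frames=[1,2,5,4]
At step 12: evicted page 3

Answer: 3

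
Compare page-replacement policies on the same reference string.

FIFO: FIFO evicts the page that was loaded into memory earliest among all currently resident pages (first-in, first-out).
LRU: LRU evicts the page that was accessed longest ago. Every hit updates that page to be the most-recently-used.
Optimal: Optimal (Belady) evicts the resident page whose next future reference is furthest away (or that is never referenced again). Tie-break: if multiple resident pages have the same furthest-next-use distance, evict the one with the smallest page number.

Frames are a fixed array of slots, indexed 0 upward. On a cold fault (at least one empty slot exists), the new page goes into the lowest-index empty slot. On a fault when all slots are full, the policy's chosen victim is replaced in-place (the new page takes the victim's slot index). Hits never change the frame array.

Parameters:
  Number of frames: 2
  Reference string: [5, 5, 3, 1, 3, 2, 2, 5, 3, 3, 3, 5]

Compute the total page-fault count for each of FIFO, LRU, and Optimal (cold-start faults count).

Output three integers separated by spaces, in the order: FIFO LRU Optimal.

--- FIFO ---
  step 0: ref 5 -> FAULT, frames=[5,-] (faults so far: 1)
  step 1: ref 5 -> HIT, frames=[5,-] (faults so far: 1)
  step 2: ref 3 -> FAULT, frames=[5,3] (faults so far: 2)
  step 3: ref 1 -> FAULT, evict 5, frames=[1,3] (faults so far: 3)
  step 4: ref 3 -> HIT, frames=[1,3] (faults so far: 3)
  step 5: ref 2 -> FAULT, evict 3, frames=[1,2] (faults so far: 4)
  step 6: ref 2 -> HIT, frames=[1,2] (faults so far: 4)
  step 7: ref 5 -> FAULT, evict 1, frames=[5,2] (faults so far: 5)
  step 8: ref 3 -> FAULT, evict 2, frames=[5,3] (faults so far: 6)
  step 9: ref 3 -> HIT, frames=[5,3] (faults so far: 6)
  step 10: ref 3 -> HIT, frames=[5,3] (faults so far: 6)
  step 11: ref 5 -> HIT, frames=[5,3] (faults so far: 6)
  FIFO total faults: 6
--- LRU ---
  step 0: ref 5 -> FAULT, frames=[5,-] (faults so far: 1)
  step 1: ref 5 -> HIT, frames=[5,-] (faults so far: 1)
  step 2: ref 3 -> FAULT, frames=[5,3] (faults so far: 2)
  step 3: ref 1 -> FAULT, evict 5, frames=[1,3] (faults so far: 3)
  step 4: ref 3 -> HIT, frames=[1,3] (faults so far: 3)
  step 5: ref 2 -> FAULT, evict 1, frames=[2,3] (faults so far: 4)
  step 6: ref 2 -> HIT, frames=[2,3] (faults so far: 4)
  step 7: ref 5 -> FAULT, evict 3, frames=[2,5] (faults so far: 5)
  step 8: ref 3 -> FAULT, evict 2, frames=[3,5] (faults so far: 6)
  step 9: ref 3 -> HIT, frames=[3,5] (faults so far: 6)
  step 10: ref 3 -> HIT, frames=[3,5] (faults so far: 6)
  step 11: ref 5 -> HIT, frames=[3,5] (faults so far: 6)
  LRU total faults: 6
--- Optimal ---
  step 0: ref 5 -> FAULT, frames=[5,-] (faults so far: 1)
  step 1: ref 5 -> HIT, frames=[5,-] (faults so far: 1)
  step 2: ref 3 -> FAULT, frames=[5,3] (faults so far: 2)
  step 3: ref 1 -> FAULT, evict 5, frames=[1,3] (faults so far: 3)
  step 4: ref 3 -> HIT, frames=[1,3] (faults so far: 3)
  step 5: ref 2 -> FAULT, evict 1, frames=[2,3] (faults so far: 4)
  step 6: ref 2 -> HIT, frames=[2,3] (faults so far: 4)
  step 7: ref 5 -> FAULT, evict 2, frames=[5,3] (faults so far: 5)
  step 8: ref 3 -> HIT, frames=[5,3] (faults so far: 5)
  step 9: ref 3 -> HIT, frames=[5,3] (faults so far: 5)
  step 10: ref 3 -> HIT, frames=[5,3] (faults so far: 5)
  step 11: ref 5 -> HIT, frames=[5,3] (faults so far: 5)
  Optimal total faults: 5

Answer: 6 6 5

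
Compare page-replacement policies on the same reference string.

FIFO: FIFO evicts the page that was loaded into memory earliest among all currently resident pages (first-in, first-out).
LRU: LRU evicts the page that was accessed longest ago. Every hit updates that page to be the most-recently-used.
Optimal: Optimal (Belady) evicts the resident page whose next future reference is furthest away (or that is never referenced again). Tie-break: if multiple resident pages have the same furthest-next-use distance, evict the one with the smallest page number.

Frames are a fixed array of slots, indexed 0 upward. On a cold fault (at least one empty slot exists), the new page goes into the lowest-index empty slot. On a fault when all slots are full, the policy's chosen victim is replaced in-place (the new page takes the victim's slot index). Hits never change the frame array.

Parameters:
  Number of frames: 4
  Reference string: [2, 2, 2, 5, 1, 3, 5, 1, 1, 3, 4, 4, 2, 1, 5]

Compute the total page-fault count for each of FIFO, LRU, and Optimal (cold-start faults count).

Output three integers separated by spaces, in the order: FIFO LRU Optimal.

--- FIFO ---
  step 0: ref 2 -> FAULT, frames=[2,-,-,-] (faults so far: 1)
  step 1: ref 2 -> HIT, frames=[2,-,-,-] (faults so far: 1)
  step 2: ref 2 -> HIT, frames=[2,-,-,-] (faults so far: 1)
  step 3: ref 5 -> FAULT, frames=[2,5,-,-] (faults so far: 2)
  step 4: ref 1 -> FAULT, frames=[2,5,1,-] (faults so far: 3)
  step 5: ref 3 -> FAULT, frames=[2,5,1,3] (faults so far: 4)
  step 6: ref 5 -> HIT, frames=[2,5,1,3] (faults so far: 4)
  step 7: ref 1 -> HIT, frames=[2,5,1,3] (faults so far: 4)
  step 8: ref 1 -> HIT, frames=[2,5,1,3] (faults so far: 4)
  step 9: ref 3 -> HIT, frames=[2,5,1,3] (faults so far: 4)
  step 10: ref 4 -> FAULT, evict 2, frames=[4,5,1,3] (faults so far: 5)
  step 11: ref 4 -> HIT, frames=[4,5,1,3] (faults so far: 5)
  step 12: ref 2 -> FAULT, evict 5, frames=[4,2,1,3] (faults so far: 6)
  step 13: ref 1 -> HIT, frames=[4,2,1,3] (faults so far: 6)
  step 14: ref 5 -> FAULT, evict 1, frames=[4,2,5,3] (faults so far: 7)
  FIFO total faults: 7
--- LRU ---
  step 0: ref 2 -> FAULT, frames=[2,-,-,-] (faults so far: 1)
  step 1: ref 2 -> HIT, frames=[2,-,-,-] (faults so far: 1)
  step 2: ref 2 -> HIT, frames=[2,-,-,-] (faults so far: 1)
  step 3: ref 5 -> FAULT, frames=[2,5,-,-] (faults so far: 2)
  step 4: ref 1 -> FAULT, frames=[2,5,1,-] (faults so far: 3)
  step 5: ref 3 -> FAULT, frames=[2,5,1,3] (faults so far: 4)
  step 6: ref 5 -> HIT, frames=[2,5,1,3] (faults so far: 4)
  step 7: ref 1 -> HIT, frames=[2,5,1,3] (faults so far: 4)
  step 8: ref 1 -> HIT, frames=[2,5,1,3] (faults so far: 4)
  step 9: ref 3 -> HIT, frames=[2,5,1,3] (faults so far: 4)
  step 10: ref 4 -> FAULT, evict 2, frames=[4,5,1,3] (faults so far: 5)
  step 11: ref 4 -> HIT, frames=[4,5,1,3] (faults so far: 5)
  step 12: ref 2 -> FAULT, evict 5, frames=[4,2,1,3] (faults so far: 6)
  step 13: ref 1 -> HIT, frames=[4,2,1,3] (faults so far: 6)
  step 14: ref 5 -> FAULT, evict 3, frames=[4,2,1,5] (faults so far: 7)
  LRU total faults: 7
--- Optimal ---
  step 0: ref 2 -> FAULT, frames=[2,-,-,-] (faults so far: 1)
  step 1: ref 2 -> HIT, frames=[2,-,-,-] (faults so far: 1)
  step 2: ref 2 -> HIT, frames=[2,-,-,-] (faults so far: 1)
  step 3: ref 5 -> FAULT, frames=[2,5,-,-] (faults so far: 2)
  step 4: ref 1 -> FAULT, frames=[2,5,1,-] (faults so far: 3)
  step 5: ref 3 -> FAULT, frames=[2,5,1,3] (faults so far: 4)
  step 6: ref 5 -> HIT, frames=[2,5,1,3] (faults so far: 4)
  step 7: ref 1 -> HIT, frames=[2,5,1,3] (faults so far: 4)
  step 8: ref 1 -> HIT, frames=[2,5,1,3] (faults so far: 4)
  step 9: ref 3 -> HIT, frames=[2,5,1,3] (faults so far: 4)
  step 10: ref 4 -> FAULT, evict 3, frames=[2,5,1,4] (faults so far: 5)
  step 11: ref 4 -> HIT, frames=[2,5,1,4] (faults so far: 5)
  step 12: ref 2 -> HIT, frames=[2,5,1,4] (faults so far: 5)
  step 13: ref 1 -> HIT, frames=[2,5,1,4] (faults so far: 5)
  step 14: ref 5 -> HIT, frames=[2,5,1,4] (faults so far: 5)
  Optimal total faults: 5

Answer: 7 7 5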